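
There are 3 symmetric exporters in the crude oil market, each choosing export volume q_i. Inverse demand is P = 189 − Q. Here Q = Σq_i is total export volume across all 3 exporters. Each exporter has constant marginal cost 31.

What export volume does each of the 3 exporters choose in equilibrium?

39.5

A representative exporter's profit is π_i = q_i(189 − Q) − 31q_i, with Q = q_i + Σ_{j≠i} q_j.
First-order condition: 158 − 2q_i − Σ_{j≠i} q_j = 0.
In a symmetric equilibrium every exporter chooses the same q, so Σ_{j≠i} q_j = 2q. The condition becomes 158 − 4q = 0, giving q = 158/4 = 39.5.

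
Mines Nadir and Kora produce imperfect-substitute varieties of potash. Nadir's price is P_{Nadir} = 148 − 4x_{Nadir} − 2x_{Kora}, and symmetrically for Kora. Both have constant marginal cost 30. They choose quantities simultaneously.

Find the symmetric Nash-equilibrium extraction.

11.8

Mine Nadir's profit: π = x_{Nadir}(148 − 4x_{Nadir} − 2x_{Kora}) − 30x_{Nadir}.
∂π/∂x_{Nadir} = 118 − 8x_{Nadir} − 2x_{Kora} = 0 ⇒ x_{Nadir} = 14.75 − 0.25x_{Kora}.
The game is symmetric, so in equilibrium x_{Kora} = x_{Nadir}: the reaction function gives 1.25x_{Nadir} = 14.75, hence x_{Nadir} = 11.8.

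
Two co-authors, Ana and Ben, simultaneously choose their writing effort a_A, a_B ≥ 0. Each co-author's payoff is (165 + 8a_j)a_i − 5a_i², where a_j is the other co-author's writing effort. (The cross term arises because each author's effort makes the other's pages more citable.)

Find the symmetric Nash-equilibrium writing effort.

Ana's payoff is (165 + 8a_B)a_A − 5a_A².
∂π/∂a_A = 165 + 8a_B − 10a_A = 0, so a_A = 16.5 + 0.8a_B.
The game is symmetric, so in equilibrium a_B = a_A: the reaction function gives 0.2a_A = 16.5, hence a_A = 82.5.

82.5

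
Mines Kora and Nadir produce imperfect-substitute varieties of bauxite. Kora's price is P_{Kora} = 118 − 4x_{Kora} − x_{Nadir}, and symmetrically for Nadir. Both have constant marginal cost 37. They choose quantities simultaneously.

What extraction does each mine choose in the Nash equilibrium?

Mine Kora's profit: π = x_{Kora}(118 − 4x_{Kora} − x_{Nadir}) − 37x_{Kora}.
∂π/∂x_{Kora} = 81 − 8x_{Kora} − x_{Nadir} = 0 ⇒ x_{Kora} = 10.125 − 0.125x_{Nadir}.
By symmetry x_{Nadir} = x_{Kora}; substituting into the reaction function, 1.125x_{Kora} = 10.125 and x_{Kora} = 9.

9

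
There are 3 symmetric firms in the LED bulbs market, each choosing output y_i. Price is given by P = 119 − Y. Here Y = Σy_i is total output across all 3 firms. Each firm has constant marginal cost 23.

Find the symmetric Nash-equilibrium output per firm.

A representative firm's profit is π_i = y_i(119 − Y) − 23y_i, with Y = y_i + Σ_{j≠i} y_j.
First-order condition: 96 − 2y_i − Σ_{j≠i} y_j = 0.
In a symmetric equilibrium every firm chooses the same y, so Σ_{j≠i} y_j = 2y. The condition becomes 96 − 4y = 0, giving y = 96/4 = 24.

24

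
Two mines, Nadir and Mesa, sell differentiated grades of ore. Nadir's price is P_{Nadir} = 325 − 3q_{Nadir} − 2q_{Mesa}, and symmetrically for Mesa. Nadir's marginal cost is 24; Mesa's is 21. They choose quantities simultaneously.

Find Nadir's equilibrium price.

Mine Nadir's profit: π = q_{Nadir}(325 − 3q_{Nadir} − 2q_{Mesa}) − 24q_{Nadir}.
∂π/∂q_{Nadir} = 301 − 6q_{Nadir} − 2q_{Mesa} = 0 ⇒ q_{Nadir} = 301/6 − (1/3)q_{Mesa}.
Similarly q_{Mesa} = 152/3 − (1/3)q_{Nadir}.
Solving the two reaction functions simultaneously: (1 − (−1/3)(−1/3))q_{Nadir} = 301/6 − (1/3)·(152/3), so (8/9)q_{Nadir} = 599/18 and q_{Nadir} = 37.4375.
Then q_{Mesa} = 152/3 − (1/3)·37.4375 = 38.1875.
P_{Nadir} = 325 − 3·37.4375 − 2·38.1875 = 136.3125.

136.3125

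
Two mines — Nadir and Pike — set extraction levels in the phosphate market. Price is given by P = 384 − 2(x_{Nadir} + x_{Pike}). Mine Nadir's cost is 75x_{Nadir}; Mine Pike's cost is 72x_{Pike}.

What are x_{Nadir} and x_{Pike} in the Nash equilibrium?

51, 52.5

Mine Nadir's profit: π = x_{Nadir}(384 − 2(x_{Nadir} + x_{Pike})) − 75x_{Nadir}.
∂π/∂x_{Nadir} = 309 − 4x_{Nadir} − 2x_{Pike} = 0, so x_{Nadir} = 77.25 − 0.5x_{Pike}.
By the same steps for Pike: x_{Pike} = 78 − 0.5x_{Nadir}.
Solving the two reaction functions simultaneously: (1 − (−0.5)(−0.5))x_{Nadir} = 77.25 − 0.5·78, so 0.75x_{Nadir} = 38.25 and x_{Nadir} = 51.
Then x_{Pike} = 78 − 0.5·51 = 52.5.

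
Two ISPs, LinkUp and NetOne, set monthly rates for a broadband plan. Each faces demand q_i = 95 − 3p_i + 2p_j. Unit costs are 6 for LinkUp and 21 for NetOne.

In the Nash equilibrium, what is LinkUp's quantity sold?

LinkUp's profit: π = (p_{LinkUp} − 6)(95 − 3p_{LinkUp} + 2p_{NetOne}).
∂π/∂p_{LinkUp} = 113 − 6p_{LinkUp} + 2p_{NetOne} = 0 ⇒ p_{LinkUp} = 113/6 + (1/3)p_{NetOne}.
Similarly p_{NetOne} = 79/3 + (1/3)p_{LinkUp}.
Plugging p_{NetOne} into LinkUp's best response: p_{LinkUp} = 113/6 + (1/3)(79/3 + (1/3)p_{LinkUp}) ⇒ (8/9)p_{LinkUp} = 497/18, so p_{LinkUp} = 31.0625.
Then p_{NetOne} = 79/3 + (1/3)·31.0625 = 36.6875.
q_{LinkUp} = 95 − 3·31.0625 + 2·36.6875 = 75.1875.

75.1875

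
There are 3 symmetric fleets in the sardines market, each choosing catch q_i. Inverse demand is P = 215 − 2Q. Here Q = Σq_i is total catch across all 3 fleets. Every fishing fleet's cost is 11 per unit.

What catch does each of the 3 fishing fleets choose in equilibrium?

25.5

A representative fishing fleet's profit is π_i = q_i(215 − 2Q) − 11q_i, with Q = q_i + Σ_{j≠i} q_j.
First-order condition: 204 − 4q_i − 2Σ_{j≠i} q_j = 0.
With identical fishing fleets, set every q_j = q: then 204 − 4q − 4q = 0, i.e. q = 204/8 = 25.5.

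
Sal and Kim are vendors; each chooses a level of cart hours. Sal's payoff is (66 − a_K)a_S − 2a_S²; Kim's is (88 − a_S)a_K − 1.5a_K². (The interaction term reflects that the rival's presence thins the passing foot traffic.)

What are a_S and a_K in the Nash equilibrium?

Expanding Sal's payoff: 66a_S − a_Ka_S − 2a_S².
∂π/∂a_S = 66 − a_K − 4a_S = 0, so a_S = 16.5 − 0.25a_K.
Likewise for Kim: a_K = 88/3 − (1/3)a_S.
Plugging a_K into Sal's best response: a_S = 16.5 − 0.25(88/3 − (1/3)a_S) ⇒ (11/12)a_S = 55/6, so a_S = 10.
Then a_K = 88/3 − (1/3)·10 = 26.

10, 26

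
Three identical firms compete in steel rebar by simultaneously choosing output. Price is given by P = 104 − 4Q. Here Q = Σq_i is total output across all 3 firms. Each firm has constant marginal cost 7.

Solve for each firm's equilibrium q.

A representative firm's profit is π_i = q_i(104 − 4Q) − 7q_i, with Q = q_i + Σ_{j≠i} q_j.
First-order condition: 97 − 8q_i − 4Σ_{j≠i} q_j = 0.
With identical firms, set every q_j = q: then 97 − 8q − 8q = 0, i.e. q = 97/16 = 6.0625.

6.0625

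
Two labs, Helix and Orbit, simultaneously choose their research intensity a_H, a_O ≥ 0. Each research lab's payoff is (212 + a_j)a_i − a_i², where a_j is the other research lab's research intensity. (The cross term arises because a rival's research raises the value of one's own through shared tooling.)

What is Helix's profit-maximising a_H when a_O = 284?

248

Helix's payoff is (212 + a_O)a_H − a_H².
∂π/∂a_H = 212 + a_O − 2a_H = 0, so a_H = 106 + 0.5a_O.
At a_O = 284: a_H = 106 + 0.5·284 = 248.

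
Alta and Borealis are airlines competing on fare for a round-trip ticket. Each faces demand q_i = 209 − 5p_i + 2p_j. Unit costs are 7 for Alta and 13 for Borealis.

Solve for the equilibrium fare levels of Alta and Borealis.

31.125, 33.625

Alta's profit: π = (p_{Alta} − 7)(209 − 5p_{Alta} + 2p_{Borealis}).
∂π/∂p_{Alta} = 244 − 10p_{Alta} + 2p_{Borealis} = 0 ⇒ p_{Alta} = 24.4 + 0.2p_{Borealis}.
Similarly p_{Borealis} = 27.4 + 0.2p_{Alta}.
Solving the two reaction functions simultaneously: (1 − (0.2)(0.2))p_{Alta} = 24.4 + 0.2·27.4, so 0.96p_{Alta} = 29.88 and p_{Alta} = 31.125.
Then p_{Borealis} = 27.4 + 0.2·31.125 = 33.625.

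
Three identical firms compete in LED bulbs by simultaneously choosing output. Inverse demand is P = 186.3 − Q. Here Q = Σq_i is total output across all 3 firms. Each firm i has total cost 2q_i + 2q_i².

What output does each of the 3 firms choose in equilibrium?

A representative firm's profit is π_i = q_i(186.3 − Q) − 2q_i − 2q_i², with Q = q_i + Σ_{j≠i} q_j.
First-order condition: 184.3 − 6q_i − Σ_{j≠i} q_j = 0.
Imposing symmetry (q_j = q for all j) turns Σ_{j≠i} q_j into 2q, so 184.3 = 8q and q = 23.0375.

23.0375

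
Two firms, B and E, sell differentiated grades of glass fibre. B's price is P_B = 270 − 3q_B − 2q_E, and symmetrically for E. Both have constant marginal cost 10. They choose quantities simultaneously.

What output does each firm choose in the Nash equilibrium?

Firm B's profit: π = q_B(270 − 3q_B − 2q_E) − 10q_B.
∂π/∂q_B = 260 − 6q_B − 2q_E = 0 ⇒ q_B = 130/3 − (1/3)q_E.
The game is symmetric, so in equilibrium q_E = q_B: the reaction function gives (4/3)q_B = 130/3, hence q_B = 32.5.

32.5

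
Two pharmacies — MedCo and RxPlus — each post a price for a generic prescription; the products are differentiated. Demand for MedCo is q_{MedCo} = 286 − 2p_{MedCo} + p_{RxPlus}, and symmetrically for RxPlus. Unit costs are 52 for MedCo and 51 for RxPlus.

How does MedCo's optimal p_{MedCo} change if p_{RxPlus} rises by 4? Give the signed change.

MedCo's profit: π = (p_{MedCo} − 52)(286 − 2p_{MedCo} + p_{RxPlus}).
∂π/∂p_{MedCo} = 390 − 4p_{MedCo} + p_{RxPlus} = 0 ⇒ p_{MedCo} = 97.5 + 0.25p_{RxPlus}.
The reaction-function slope is 0.25, so a 4-unit rise in p_{RxPlus} moves p_{MedCo} by 0.25 × 4 = 1. MedCo's best response rises — the actions are strategic complements.

1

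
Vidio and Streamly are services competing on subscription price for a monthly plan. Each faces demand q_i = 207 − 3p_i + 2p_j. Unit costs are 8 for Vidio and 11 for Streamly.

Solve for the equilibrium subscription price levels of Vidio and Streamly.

58.3125, 59.4375

Vidio's profit: π = (p_{Vidio} − 8)(207 − 3p_{Vidio} + 2p_{Streamly}).
∂π/∂p_{Vidio} = 231 − 6p_{Vidio} + 2p_{Streamly} = 0 ⇒ p_{Vidio} = 38.5 + (1/3)p_{Streamly}.
Similarly p_{Streamly} = 40 + (1/3)p_{Vidio}.
Solving the two reaction functions simultaneously: (1 − (1/3)(1/3))p_{Vidio} = 38.5 + (1/3)·40, so (8/9)p_{Vidio} = 311/6 and p_{Vidio} = 58.3125.
Then p_{Streamly} = 40 + (1/3)·58.3125 = 59.4375.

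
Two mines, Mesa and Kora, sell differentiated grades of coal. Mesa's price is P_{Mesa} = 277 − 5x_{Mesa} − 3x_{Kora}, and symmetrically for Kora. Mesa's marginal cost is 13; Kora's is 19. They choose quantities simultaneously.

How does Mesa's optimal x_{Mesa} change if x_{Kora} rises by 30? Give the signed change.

Mine Mesa's profit: π = x_{Mesa}(277 − 5x_{Mesa} − 3x_{Kora}) − 13x_{Mesa}.
∂π/∂x_{Mesa} = 264 − 10x_{Mesa} − 3x_{Kora} = 0 ⇒ x_{Mesa} = 26.4 − 0.3x_{Kora}.
The reaction-function slope is −0.3, so a 30-unit rise in x_{Kora} moves x_{Mesa} by −0.3 × 30 = −9. Mesa's best response falls — the actions are strategic substitutes.

-9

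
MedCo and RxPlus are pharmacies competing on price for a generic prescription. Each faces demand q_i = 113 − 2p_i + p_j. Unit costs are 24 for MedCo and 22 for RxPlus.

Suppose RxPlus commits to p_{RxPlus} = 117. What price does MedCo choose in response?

69.5

MedCo's profit: π = (p_{MedCo} − 24)(113 − 2p_{MedCo} + p_{RxPlus}).
∂π/∂p_{MedCo} = 161 − 4p_{MedCo} + p_{RxPlus} = 0 ⇒ p_{MedCo} = 40.25 + 0.25p_{RxPlus}.
At p_{RxPlus} = 117: p_{MedCo} = 40.25 + 0.25·117 = 69.5.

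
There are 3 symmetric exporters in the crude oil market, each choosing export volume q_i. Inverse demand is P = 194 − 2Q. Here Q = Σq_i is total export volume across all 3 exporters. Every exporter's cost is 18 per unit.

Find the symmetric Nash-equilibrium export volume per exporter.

22

A representative exporter's profit is π_i = q_i(194 − 2Q) − 18q_i, with Q = q_i + Σ_{j≠i} q_j.
First-order condition: 176 − 4q_i − 2Σ_{j≠i} q_j = 0.
With identical exporters, set every q_j = q: then 176 − 4q − 4q = 0, i.e. q = 176/8 = 22.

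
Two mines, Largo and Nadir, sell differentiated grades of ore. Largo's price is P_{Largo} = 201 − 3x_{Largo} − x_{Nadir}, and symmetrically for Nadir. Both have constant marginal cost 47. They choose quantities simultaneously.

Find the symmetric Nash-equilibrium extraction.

Mine Largo's profit: π = x_{Largo}(201 − 3x_{Largo} − x_{Nadir}) − 47x_{Largo}.
∂π/∂x_{Largo} = 154 − 6x_{Largo} − x_{Nadir} = 0 ⇒ x_{Largo} = 77/3 − (1/6)x_{Nadir}.
Setting x_{Largo} = x_{Nadir} in the reaction function: x_{Largo} = 77/3 − (1/6)x_{Largo}, so x_{Largo} = (77/3) / (7/6) = 22.

22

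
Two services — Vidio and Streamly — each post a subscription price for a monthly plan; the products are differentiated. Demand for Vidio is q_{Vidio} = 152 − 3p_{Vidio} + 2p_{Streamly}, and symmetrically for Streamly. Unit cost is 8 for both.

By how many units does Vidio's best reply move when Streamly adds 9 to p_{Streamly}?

3

Vidio's profit: π = (p_{Vidio} − 8)(152 − 3p_{Vidio} + 2p_{Streamly}).
∂π/∂p_{Vidio} = 176 − 6p_{Vidio} + 2p_{Streamly} = 0 ⇒ p_{Vidio} = 88/3 + (1/3)p_{Streamly}.
The reaction-function slope is 1/3, so a 9-unit rise in p_{Streamly} moves p_{Vidio} by 1/3 × 9 = 3. Vidio's best response rises — the actions are strategic complements.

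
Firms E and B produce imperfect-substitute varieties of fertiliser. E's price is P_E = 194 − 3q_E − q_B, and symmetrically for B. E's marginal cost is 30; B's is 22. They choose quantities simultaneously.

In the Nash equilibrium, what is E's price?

Firm E's profit: π = q_E(194 − 3q_E − q_B) − 30q_E.
∂π/∂q_E = 164 − 6q_E − q_B = 0 ⇒ q_E = 82/3 − (1/6)q_B.
Similarly q_B = 86/3 − (1/6)q_E.
Substituting the second reaction function into the first: q_E = 82/3 − (1/6)(86/3 − (1/6)q_E), which gives (35/36)q_E = 203/9 ⇒ q_E = 23.2.
Then q_B = 86/3 − (1/6)·23.2 = 24.8.
P_E = 194 − 3·23.2 − 24.8 = 99.6.

99.6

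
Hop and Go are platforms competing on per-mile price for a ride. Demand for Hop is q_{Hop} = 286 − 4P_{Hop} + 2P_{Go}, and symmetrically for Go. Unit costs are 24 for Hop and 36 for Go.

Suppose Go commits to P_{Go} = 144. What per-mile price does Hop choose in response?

83.75

Hop's profit: π = (P_{Hop} − 24)(286 − 4P_{Hop} + 2P_{Go}).
∂π/∂P_{Hop} = 382 − 8P_{Hop} + 2P_{Go} = 0 ⇒ P_{Hop} = 47.75 + 0.25P_{Go}.
At P_{Go} = 144: P_{Hop} = 47.75 + 0.25·144 = 83.75.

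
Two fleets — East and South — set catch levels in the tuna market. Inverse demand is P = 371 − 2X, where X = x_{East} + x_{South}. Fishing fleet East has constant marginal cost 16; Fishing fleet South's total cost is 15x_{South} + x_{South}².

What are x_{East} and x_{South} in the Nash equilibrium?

Fishing fleet East's profit: π = x_{East}(371 − 2(x_{East} + x_{South})) − 16x_{East}.
∂π/∂x_{East} = 355 − 4x_{East} − 2x_{South} = 0, so x_{East} = 88.75 − 0.5x_{South}.
For South: ∂π/∂x_{South} = 356 − 6x_{South} − 2x_{East} = 0 ⇒ x_{South} = 178/3 − (1/3)x_{East}.
Substituting the second reaction function into the first: x_{East} = 88.75 − 0.5(178/3 − (1/3)x_{East}), which gives (5/6)x_{East} = 709/12 ⇒ x_{East} = 70.9.
Then x_{South} = 178/3 − (1/3)·70.9 = 35.7.

70.9, 35.7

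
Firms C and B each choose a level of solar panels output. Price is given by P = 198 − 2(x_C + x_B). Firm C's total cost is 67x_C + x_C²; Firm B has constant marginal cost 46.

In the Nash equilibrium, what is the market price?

Firm C's profit: π = x_C(198 − 2(x_C + x_B)) − 67x_C − x_C².
∂π/∂x_C = 131 − 6x_C − 2x_B = 0, so x_C = 131/6 − (1/3)x_B.
For B: ∂π/∂x_B = 152 − 4x_B − 2x_C = 0 ⇒ x_B = 38 − 0.5x_C.
Solving the two reaction functions simultaneously: (1 − (−1/3)(−0.5))x_C = 131/6 − (1/3)·38, so (5/6)x_C = 55/6 and x_C = 11.
Then x_B = 38 − 0.5·11 = 32.5.
Equilibrium price: P = 198 − 2·43.5 = 111.

111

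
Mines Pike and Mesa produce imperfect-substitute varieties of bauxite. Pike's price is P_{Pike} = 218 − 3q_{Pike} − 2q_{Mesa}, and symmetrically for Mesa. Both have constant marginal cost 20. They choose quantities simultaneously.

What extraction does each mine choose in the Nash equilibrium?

Mine Pike's profit: π = q_{Pike}(218 − 3q_{Pike} − 2q_{Mesa}) − 20q_{Pike}.
∂π/∂q_{Pike} = 198 − 6q_{Pike} − 2q_{Mesa} = 0 ⇒ q_{Pike} = 33 − (1/3)q_{Mesa}.
By symmetry q_{Mesa} = q_{Pike}; substituting into the reaction function, (4/3)q_{Pike} = 33 and q_{Pike} = 24.75.

24.75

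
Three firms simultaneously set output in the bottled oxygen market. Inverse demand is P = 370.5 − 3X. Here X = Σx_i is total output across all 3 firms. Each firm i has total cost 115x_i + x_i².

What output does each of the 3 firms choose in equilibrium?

A representative firm's profit is π_i = x_i(370.5 − 3X) − 115x_i − x_i², with X = x_i + Σ_{j≠i} x_j.
First-order condition: 255.5 − 8x_i − 3Σ_{j≠i} x_j = 0.
In a symmetric equilibrium every firm chooses the same x, so Σ_{j≠i} x_j = 2x. The condition becomes 255.5 − 14x = 0, giving x = 255.5/14 = 18.25.

18.25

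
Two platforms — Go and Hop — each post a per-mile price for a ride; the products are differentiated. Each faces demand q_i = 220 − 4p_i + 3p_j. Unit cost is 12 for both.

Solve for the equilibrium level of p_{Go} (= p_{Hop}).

53.6

Go's profit: π = (p_{Go} − 12)(220 − 4p_{Go} + 3p_{Hop}).
∂π/∂p_{Go} = 268 − 8p_{Go} + 3p_{Hop} = 0 ⇒ p_{Go} = 33.5 + 0.375p_{Hop}.
By symmetry p_{Hop} = p_{Go}; substituting into the reaction function, 0.625p_{Go} = 33.5 and p_{Go} = 53.6.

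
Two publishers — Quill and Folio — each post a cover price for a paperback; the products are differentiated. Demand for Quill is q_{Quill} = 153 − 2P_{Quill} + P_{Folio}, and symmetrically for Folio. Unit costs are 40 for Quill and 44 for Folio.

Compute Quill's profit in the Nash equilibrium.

2918.48

Quill's profit: π = (P_{Quill} − 40)(153 − 2P_{Quill} + P_{Folio}).
∂π/∂P_{Quill} = 233 − 4P_{Quill} + P_{Folio} = 0 ⇒ P_{Quill} = 58.25 + 0.25P_{Folio}.
Similarly P_{Folio} = 60.25 + 0.25P_{Quill}.
Solving the two reaction functions simultaneously: (1 − (0.25)(0.25))P_{Quill} = 58.25 + 0.25·60.25, so 0.9375P_{Quill} = 73.3125 and P_{Quill} = 78.2.
Then P_{Folio} = 60.25 + 0.25·78.2 = 79.8.
q_{Quill} = 153 − 2·78.2 + 79.8 = 76.4.
Profit = (78.2 − 40)·76.4 = 2918.48.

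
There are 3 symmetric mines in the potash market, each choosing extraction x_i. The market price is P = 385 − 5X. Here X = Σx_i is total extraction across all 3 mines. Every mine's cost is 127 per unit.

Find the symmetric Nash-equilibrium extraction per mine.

A representative mine's profit is π_i = x_i(385 − 5X) − 127x_i, with X = x_i + Σ_{j≠i} x_j.
First-order condition: 258 − 10x_i − 5Σ_{j≠i} x_j = 0.
Imposing symmetry (x_j = x for all j) turns Σ_{j≠i} x_j into 2x, so 258 = 20x and x = 12.9.

12.9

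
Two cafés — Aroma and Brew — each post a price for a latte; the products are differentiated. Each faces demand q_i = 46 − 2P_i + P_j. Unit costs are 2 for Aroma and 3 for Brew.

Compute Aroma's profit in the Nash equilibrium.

Aroma's profit: π = (P_{Aroma} − 2)(46 − 2P_{Aroma} + P_{Brew}).
∂π/∂P_{Aroma} = 50 − 4P_{Aroma} + P_{Brew} = 0 ⇒ P_{Aroma} = 12.5 + 0.25P_{Brew}.
Similarly P_{Brew} = 13 + 0.25P_{Aroma}.
Solving the two reaction functions simultaneously: (1 − (0.25)(0.25))P_{Aroma} = 12.5 + 0.25·13, so 0.9375P_{Aroma} = 15.75 and P_{Aroma} = 16.8.
Then P_{Brew} = 13 + 0.25·16.8 = 17.2.
q_{Aroma} = 46 − 2·16.8 + 17.2 = 29.6.
Profit = (16.8 − 2)·29.6 = 438.08.

438.08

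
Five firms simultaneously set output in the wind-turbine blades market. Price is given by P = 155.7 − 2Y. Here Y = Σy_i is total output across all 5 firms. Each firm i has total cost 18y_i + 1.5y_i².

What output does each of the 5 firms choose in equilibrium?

A representative firm's profit is π_i = y_i(155.7 − 2Y) − 18y_i − 1.5y_i², with Y = y_i + Σ_{j≠i} y_j.
First-order condition: 137.7 − 7y_i − 2Σ_{j≠i} y_j = 0.
In a symmetric equilibrium every firm chooses the same y, so Σ_{j≠i} y_j = 4y. The condition becomes 137.7 − 15y = 0, giving y = 137.7/15 = 9.18.

9.18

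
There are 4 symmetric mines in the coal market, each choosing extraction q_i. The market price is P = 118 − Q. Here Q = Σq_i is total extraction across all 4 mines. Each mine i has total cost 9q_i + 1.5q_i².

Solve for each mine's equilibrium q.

13.625

A representative mine's profit is π_i = q_i(118 − Q) − 9q_i − 1.5q_i², with Q = q_i + Σ_{j≠i} q_j.
First-order condition: 109 − 5q_i − Σ_{j≠i} q_j = 0.
With identical mines, set every q_j = q: then 109 − 5q − 3q = 0, i.e. q = 109/8 = 13.625.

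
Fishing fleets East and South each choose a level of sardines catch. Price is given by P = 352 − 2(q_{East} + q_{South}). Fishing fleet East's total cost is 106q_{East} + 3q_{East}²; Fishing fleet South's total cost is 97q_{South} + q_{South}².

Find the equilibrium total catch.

54

Fishing fleet East's profit: π = q_{East}(352 − 2(q_{East} + q_{South})) − 106q_{East} − 3q_{East}².
∂π/∂q_{East} = 246 − 10q_{East} − 2q_{South} = 0, so q_{East} = 24.6 − 0.2q_{South}.
For South: ∂π/∂q_{South} = 255 − 6q_{South} − 2q_{East} = 0 ⇒ q_{South} = 42.5 − (1/3)q_{East}.
Substituting the second reaction function into the first: q_{East} = 24.6 − 0.2(42.5 − (1/3)q_{East}), which gives (14/15)q_{East} = 16.1 ⇒ q_{East} = 17.25.
Then q_{South} = 42.5 − (1/3)·17.25 = 36.75.
Total catch: 17.25 + 36.75 = 54.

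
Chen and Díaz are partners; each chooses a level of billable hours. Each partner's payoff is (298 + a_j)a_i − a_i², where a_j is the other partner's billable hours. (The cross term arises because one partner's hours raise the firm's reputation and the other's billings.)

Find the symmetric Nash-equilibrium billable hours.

298

Chen's payoff is (298 + a_D)a_C − a_C².
∂π/∂a_C = 298 + a_D − 2a_C = 0, so a_C = 149 + 0.5a_D.
By symmetry a_D = a_C; substituting into the reaction function, 0.5a_C = 149 and a_C = 298.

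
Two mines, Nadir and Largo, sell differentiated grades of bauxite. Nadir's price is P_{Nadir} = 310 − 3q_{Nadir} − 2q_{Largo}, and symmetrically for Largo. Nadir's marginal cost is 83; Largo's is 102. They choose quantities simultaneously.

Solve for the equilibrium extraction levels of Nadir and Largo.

29.5625, 24.8125

Mine Nadir's profit: π = q_{Nadir}(310 − 3q_{Nadir} − 2q_{Largo}) − 83q_{Nadir}.
∂π/∂q_{Nadir} = 227 − 6q_{Nadir} − 2q_{Largo} = 0 ⇒ q_{Nadir} = 227/6 − (1/3)q_{Largo}.
Similarly q_{Largo} = 104/3 − (1/3)q_{Nadir}.
Substituting the second reaction function into the first: q_{Nadir} = 227/6 − (1/3)(104/3 − (1/3)q_{Nadir}), which gives (8/9)q_{Nadir} = 473/18 ⇒ q_{Nadir} = 29.5625.
Then q_{Largo} = 104/3 − (1/3)·29.5625 = 24.8125.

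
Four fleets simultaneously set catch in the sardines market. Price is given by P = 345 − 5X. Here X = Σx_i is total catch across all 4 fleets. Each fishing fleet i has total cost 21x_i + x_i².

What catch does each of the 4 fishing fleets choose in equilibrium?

A representative fishing fleet's profit is π_i = x_i(345 − 5X) − 21x_i − x_i², with X = x_i + Σ_{j≠i} x_j.
First-order condition: 324 − 12x_i − 5Σ_{j≠i} x_j = 0.
In a symmetric equilibrium every fishing fleet chooses the same x, so Σ_{j≠i} x_j = 3x. The condition becomes 324 − 27x = 0, giving x = 324/27 = 12.

12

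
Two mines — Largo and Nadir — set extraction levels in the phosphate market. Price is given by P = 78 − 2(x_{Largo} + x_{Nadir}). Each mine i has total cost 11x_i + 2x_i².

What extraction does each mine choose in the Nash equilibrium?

Mine Largo's profit: π = x_{Largo}(78 − 2(x_{Largo} + x_{Nadir})) − 11x_{Largo} − 2x_{Largo}².
∂π/∂x_{Largo} = 67 − 8x_{Largo} − 2x_{Nadir} = 0, so x_{Largo} = 8.375 − 0.25x_{Nadir}.
Setting x_{Largo} = x_{Nadir} in the reaction function: x_{Largo} = 8.375 − 0.25x_{Largo}, so x_{Largo} = 8.375 / 1.25 = 6.7.

6.7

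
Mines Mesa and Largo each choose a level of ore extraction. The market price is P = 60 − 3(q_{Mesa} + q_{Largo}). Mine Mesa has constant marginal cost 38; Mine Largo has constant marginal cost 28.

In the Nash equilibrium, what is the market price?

42

Mine Mesa's profit: π = q_{Mesa}(60 − 3(q_{Mesa} + q_{Largo})) − 38q_{Mesa}.
∂π/∂q_{Mesa} = 22 − 6q_{Mesa} − 3q_{Largo} = 0, so q_{Mesa} = 11/3 − 0.5q_{Largo}.
By the same steps for Largo: q_{Largo} = 16/3 − 0.5q_{Mesa}.
Plugging q_{Largo} into Mesa's best response: q_{Mesa} = 11/3 − 0.5(16/3 − 0.5q_{Mesa}) ⇒ 0.75q_{Mesa} = 1, so q_{Mesa} = 4/3.
Then q_{Largo} = 16/3 − 0.5·(4/3) = 14/3.
Equilibrium price: P = 60 − 3·6 = 42.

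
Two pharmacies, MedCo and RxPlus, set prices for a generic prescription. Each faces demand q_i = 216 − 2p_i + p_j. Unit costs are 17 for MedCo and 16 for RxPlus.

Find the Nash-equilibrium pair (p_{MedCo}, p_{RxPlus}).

MedCo's profit: π = (p_{MedCo} − 17)(216 − 2p_{MedCo} + p_{RxPlus}).
∂π/∂p_{MedCo} = 250 − 4p_{MedCo} + p_{RxPlus} = 0 ⇒ p_{MedCo} = 62.5 + 0.25p_{RxPlus}.
Similarly p_{RxPlus} = 62 + 0.25p_{MedCo}.
Substituting the second reaction function into the first: p_{MedCo} = 62.5 + 0.25(62 + 0.25p_{MedCo}), which gives 0.9375p_{MedCo} = 78 ⇒ p_{MedCo} = 83.2.
Then p_{RxPlus} = 62 + 0.25·83.2 = 82.8.

83.2, 82.8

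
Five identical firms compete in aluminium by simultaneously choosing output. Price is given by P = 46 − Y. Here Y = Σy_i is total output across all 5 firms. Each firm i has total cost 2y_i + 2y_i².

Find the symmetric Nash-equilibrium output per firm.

A representative firm's profit is π_i = y_i(46 − Y) − 2y_i − 2y_i², with Y = y_i + Σ_{j≠i} y_j.
First-order condition: 44 − 6y_i − Σ_{j≠i} y_j = 0.
With identical firms, set every y_j = y: then 44 − 6y − 4y = 0, i.e. y = 44/10 = 4.4.

4.4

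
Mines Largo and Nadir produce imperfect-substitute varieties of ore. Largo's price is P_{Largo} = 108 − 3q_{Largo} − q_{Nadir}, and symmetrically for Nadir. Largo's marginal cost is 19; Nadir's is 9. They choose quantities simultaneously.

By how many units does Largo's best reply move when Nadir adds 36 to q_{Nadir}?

Mine Largo's profit: π = q_{Largo}(108 − 3q_{Largo} − q_{Nadir}) − 19q_{Largo}.
∂π/∂q_{Largo} = 89 − 6q_{Largo} − q_{Nadir} = 0 ⇒ q_{Largo} = 89/6 − (1/6)q_{Nadir}.
The reaction-function slope is −1/6, so a 36-unit rise in q_{Nadir} moves q_{Largo} by −1/6 × 36 = −6. Largo's best response falls — the actions are strategic substitutes.

-6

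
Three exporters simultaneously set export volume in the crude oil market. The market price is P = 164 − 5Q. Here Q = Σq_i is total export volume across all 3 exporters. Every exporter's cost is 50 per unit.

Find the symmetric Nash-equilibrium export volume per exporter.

5.7

A representative exporter's profit is π_i = q_i(164 − 5Q) − 50q_i, with Q = q_i + Σ_{j≠i} q_j.
First-order condition: 114 − 10q_i − 5Σ_{j≠i} q_j = 0.
In a symmetric equilibrium every exporter chooses the same q, so Σ_{j≠i} q_j = 2q. The condition becomes 114 − 20q = 0, giving q = 114/20 = 5.7.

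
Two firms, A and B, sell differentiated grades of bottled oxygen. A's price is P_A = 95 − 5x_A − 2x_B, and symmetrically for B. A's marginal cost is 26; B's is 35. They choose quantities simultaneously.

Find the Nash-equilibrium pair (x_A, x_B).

5.9375, 4.8125

Firm A's profit: π = x_A(95 − 5x_A − 2x_B) − 26x_A.
∂π/∂x_A = 69 − 10x_A − 2x_B = 0 ⇒ x_A = 6.9 − 0.2x_B.
Similarly x_B = 6 − 0.2x_A.
Substituting the second reaction function into the first: x_A = 6.9 − 0.2(6 − 0.2x_A), which gives 0.96x_A = 5.7 ⇒ x_A = 5.9375.
Then x_B = 6 − 0.2·5.9375 = 4.8125.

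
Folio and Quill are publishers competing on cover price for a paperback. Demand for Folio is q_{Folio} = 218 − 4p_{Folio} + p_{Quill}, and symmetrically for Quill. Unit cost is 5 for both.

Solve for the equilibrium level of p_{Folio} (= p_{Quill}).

34

Folio's profit: π = (p_{Folio} − 5)(218 − 4p_{Folio} + p_{Quill}).
∂π/∂p_{Folio} = 238 − 8p_{Folio} + p_{Quill} = 0 ⇒ p_{Folio} = 29.75 + 0.125p_{Quill}.
The game is symmetric, so in equilibrium p_{Quill} = p_{Folio}: the reaction function gives 0.875p_{Folio} = 29.75, hence p_{Folio} = 34.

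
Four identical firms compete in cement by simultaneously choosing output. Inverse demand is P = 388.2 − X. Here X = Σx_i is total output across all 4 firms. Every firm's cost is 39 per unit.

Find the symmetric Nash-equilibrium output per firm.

A representative firm's profit is π_i = x_i(388.2 − X) − 39x_i, with X = x_i + Σ_{j≠i} x_j.
First-order condition: 349.2 − 2x_i − Σ_{j≠i} x_j = 0.
In a symmetric equilibrium every firm chooses the same x, so Σ_{j≠i} x_j = 3x. The condition becomes 349.2 − 5x = 0, giving x = 349.2/5 = 69.84.

69.84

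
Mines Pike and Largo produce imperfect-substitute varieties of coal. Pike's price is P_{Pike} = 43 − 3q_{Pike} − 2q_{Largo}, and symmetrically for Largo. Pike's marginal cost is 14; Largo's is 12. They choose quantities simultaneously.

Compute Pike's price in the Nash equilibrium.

24.5

Mine Pike's profit: π = q_{Pike}(43 − 3q_{Pike} − 2q_{Largo}) − 14q_{Pike}.
∂π/∂q_{Pike} = 29 − 6q_{Pike} − 2q_{Largo} = 0 ⇒ q_{Pike} = 29/6 − (1/3)q_{Largo}.
Similarly q_{Largo} = 31/6 − (1/3)q_{Pike}.
Substituting the second reaction function into the first: q_{Pike} = 29/6 − (1/3)(31/6 − (1/3)q_{Pike}), which gives (8/9)q_{Pike} = 28/9 ⇒ q_{Pike} = 3.5.
Then q_{Largo} = 31/6 − (1/3)·3.5 = 4.
P_{Pike} = 43 − 3·3.5 − 2·4 = 24.5.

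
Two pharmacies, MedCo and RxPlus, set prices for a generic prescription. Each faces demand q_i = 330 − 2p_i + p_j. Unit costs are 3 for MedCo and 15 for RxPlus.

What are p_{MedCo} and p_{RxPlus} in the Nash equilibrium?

113.6, 118.4

MedCo's profit: π = (p_{MedCo} − 3)(330 − 2p_{MedCo} + p_{RxPlus}).
∂π/∂p_{MedCo} = 336 − 4p_{MedCo} + p_{RxPlus} = 0 ⇒ p_{MedCo} = 84 + 0.25p_{RxPlus}.
Similarly p_{RxPlus} = 90 + 0.25p_{MedCo}.
Substituting the second reaction function into the first: p_{MedCo} = 84 + 0.25(90 + 0.25p_{MedCo}), which gives 0.9375p_{MedCo} = 106.5 ⇒ p_{MedCo} = 113.6.
Then p_{RxPlus} = 90 + 0.25·113.6 = 118.4.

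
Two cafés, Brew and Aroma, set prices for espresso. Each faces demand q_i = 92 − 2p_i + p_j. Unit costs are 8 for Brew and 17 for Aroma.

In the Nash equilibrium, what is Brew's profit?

Brew's profit: π = (p_{Brew} − 8)(92 − 2p_{Brew} + p_{Aroma}).
∂π/∂p_{Brew} = 108 − 4p_{Brew} + p_{Aroma} = 0 ⇒ p_{Brew} = 27 + 0.25p_{Aroma}.
Similarly p_{Aroma} = 31.5 + 0.25p_{Brew}.
Substituting the second reaction function into the first: p_{Brew} = 27 + 0.25(31.5 + 0.25p_{Brew}), which gives 0.9375p_{Brew} = 34.875 ⇒ p_{Brew} = 37.2.
Then p_{Aroma} = 31.5 + 0.25·37.2 = 40.8.
q_{Brew} = 92 − 2·37.2 + 40.8 = 58.4.
Profit = (37.2 − 8)·58.4 = 1705.28.

1705.28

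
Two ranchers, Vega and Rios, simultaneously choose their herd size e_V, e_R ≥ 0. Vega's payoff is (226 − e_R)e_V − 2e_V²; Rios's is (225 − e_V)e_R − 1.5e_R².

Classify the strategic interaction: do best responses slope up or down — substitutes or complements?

Expanding Vega's payoff: 226e_V − e_Re_V − 2e_V².
∂π/∂e_V = 226 − e_R − 4e_V = 0, so e_V = 56.5 − 0.25e_R.
The best-response slope de_V/de_R = −0.25 < 0: the reaction function is downward-sloping, so the choices are strategic substitutes.

strategic substitutes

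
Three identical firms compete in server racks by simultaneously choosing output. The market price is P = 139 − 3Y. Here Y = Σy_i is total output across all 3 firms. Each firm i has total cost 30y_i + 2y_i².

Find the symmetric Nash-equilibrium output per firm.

A representative firm's profit is π_i = y_i(139 − 3Y) − 30y_i − 2y_i², with Y = y_i + Σ_{j≠i} y_j.
First-order condition: 109 − 10y_i − 3Σ_{j≠i} y_j = 0.
In a symmetric equilibrium every firm chooses the same y, so Σ_{j≠i} y_j = 2y. The condition becomes 109 − 16y = 0, giving y = 109/16 = 6.8125.

6.8125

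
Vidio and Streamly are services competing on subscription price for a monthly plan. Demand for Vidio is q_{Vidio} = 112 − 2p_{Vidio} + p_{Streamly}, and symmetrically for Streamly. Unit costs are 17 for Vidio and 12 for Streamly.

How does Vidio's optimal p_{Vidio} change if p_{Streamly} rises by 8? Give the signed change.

Vidio's profit: π = (p_{Vidio} − 17)(112 − 2p_{Vidio} + p_{Streamly}).
∂π/∂p_{Vidio} = 146 − 4p_{Vidio} + p_{Streamly} = 0 ⇒ p_{Vidio} = 36.5 + 0.25p_{Streamly}.
The reaction-function slope is 0.25, so an 8-unit rise in p_{Streamly} moves p_{Vidio} by 0.25 × 8 = 2. Vidio's best response rises — the actions are strategic complements.

2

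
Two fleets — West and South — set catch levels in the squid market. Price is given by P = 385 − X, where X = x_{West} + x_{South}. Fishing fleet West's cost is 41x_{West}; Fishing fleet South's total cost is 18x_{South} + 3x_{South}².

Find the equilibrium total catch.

185

Fishing fleet West's profit: π = x_{West}(385 − (x_{West} + x_{South})) − 41x_{West}.
∂π/∂x_{West} = 344 − 2x_{West} − x_{South} = 0, so x_{West} = 172 − 0.5x_{South}.
For South: ∂π/∂x_{South} = 367 − 8x_{South} − x_{West} = 0 ⇒ x_{South} = 45.875 − 0.125x_{West}.
Solving the two reaction functions simultaneously: (1 − (−0.5)(−0.125))x_{West} = 172 − 0.5·45.875, so 0.9375x_{West} = 149.0625 and x_{West} = 159.
Then x_{South} = 45.875 − 0.125·159 = 26.
Total catch: 159 + 26 = 185.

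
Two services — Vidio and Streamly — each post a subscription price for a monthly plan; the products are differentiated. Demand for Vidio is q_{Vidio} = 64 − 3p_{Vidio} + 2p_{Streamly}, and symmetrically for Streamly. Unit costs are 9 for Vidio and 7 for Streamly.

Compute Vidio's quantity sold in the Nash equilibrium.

40.125

Vidio's profit: π = (p_{Vidio} − 9)(64 − 3p_{Vidio} + 2p_{Streamly}).
∂π/∂p_{Vidio} = 91 − 6p_{Vidio} + 2p_{Streamly} = 0 ⇒ p_{Vidio} = 91/6 + (1/3)p_{Streamly}.
Similarly p_{Streamly} = 85/6 + (1/3)p_{Vidio}.
Solving the two reaction functions simultaneously: (1 − (1/3)(1/3))p_{Vidio} = 91/6 + (1/3)·(85/6), so (8/9)p_{Vidio} = 179/9 and p_{Vidio} = 22.375.
Then p_{Streamly} = 85/6 + (1/3)·22.375 = 21.625.
q_{Vidio} = 64 − 3·22.375 + 2·21.625 = 40.125.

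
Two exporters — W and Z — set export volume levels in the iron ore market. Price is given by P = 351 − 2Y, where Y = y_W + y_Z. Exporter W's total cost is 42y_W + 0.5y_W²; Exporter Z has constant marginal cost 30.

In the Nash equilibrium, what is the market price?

153.375

Exporter W's profit: π = y_W(351 − 2(y_W + y_Z)) − 42y_W − 0.5y_W².
∂π/∂y_W = 309 − 5y_W − 2y_Z = 0, so y_W = 61.8 − 0.4y_Z.
For Z: ∂π/∂y_Z = 321 − 4y_Z − 2y_W = 0 ⇒ y_Z = 80.25 − 0.5y_W.
Plugging y_Z into W's best response: y_W = 61.8 − 0.4(80.25 − 0.5y_W) ⇒ 0.8y_W = 29.7, so y_W = 37.125.
Then y_Z = 80.25 − 0.5·37.125 = 61.6875.
Equilibrium price: P = 351 − 2·98.8125 = 153.375.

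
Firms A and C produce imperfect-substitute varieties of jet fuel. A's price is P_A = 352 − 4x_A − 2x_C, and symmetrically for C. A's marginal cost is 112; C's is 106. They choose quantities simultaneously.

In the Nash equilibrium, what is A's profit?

Firm A's profit: π = x_A(352 − 4x_A − 2x_C) − 112x_A.
∂π/∂x_A = 240 − 8x_A − 2x_C = 0 ⇒ x_A = 30 − 0.25x_C.
Similarly x_C = 30.75 − 0.25x_A.
Plugging x_C into A's best response: x_A = 30 − 0.25(30.75 − 0.25x_A) ⇒ 0.9375x_A = 22.3125, so x_A = 23.8.
Then x_C = 30.75 − 0.25·23.8 = 24.8.
P_A = 352 − 4·23.8 − 2·24.8 = 207.2.
Profit = (207.2 − 112)·23.8 = 2265.76.

2265.76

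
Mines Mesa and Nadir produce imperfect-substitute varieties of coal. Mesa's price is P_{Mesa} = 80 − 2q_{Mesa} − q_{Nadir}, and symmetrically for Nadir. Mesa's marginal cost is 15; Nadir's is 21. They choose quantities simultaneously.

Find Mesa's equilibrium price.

41.8

Mine Mesa's profit: π = q_{Mesa}(80 − 2q_{Mesa} − q_{Nadir}) − 15q_{Mesa}.
∂π/∂q_{Mesa} = 65 − 4q_{Mesa} − q_{Nadir} = 0 ⇒ q_{Mesa} = 16.25 − 0.25q_{Nadir}.
Similarly q_{Nadir} = 14.75 − 0.25q_{Mesa}.
Substituting the second reaction function into the first: q_{Mesa} = 16.25 − 0.25(14.75 − 0.25q_{Mesa}), which gives 0.9375q_{Mesa} = 12.5625 ⇒ q_{Mesa} = 13.4.
Then q_{Nadir} = 14.75 − 0.25·13.4 = 11.4.
P_{Mesa} = 80 − 2·13.4 − 11.4 = 41.8.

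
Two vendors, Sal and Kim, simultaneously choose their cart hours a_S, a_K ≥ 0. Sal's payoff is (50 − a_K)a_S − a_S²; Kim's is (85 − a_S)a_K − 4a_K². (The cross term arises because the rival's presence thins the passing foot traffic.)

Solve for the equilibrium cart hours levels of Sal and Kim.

21, 8

Expanding Sal's payoff: 50a_S − a_Ka_S − a_S².
∂π/∂a_S = 50 − a_K − 2a_S = 0, so a_S = 25 − 0.5a_K.
Likewise for Kim: a_K = 10.625 − 0.125a_S.
Substituting the second reaction function into the first: a_S = 25 − 0.5(10.625 − 0.125a_S), which gives 0.9375a_S = 19.6875 ⇒ a_S = 21.
Then a_K = 10.625 − 0.125·21 = 8.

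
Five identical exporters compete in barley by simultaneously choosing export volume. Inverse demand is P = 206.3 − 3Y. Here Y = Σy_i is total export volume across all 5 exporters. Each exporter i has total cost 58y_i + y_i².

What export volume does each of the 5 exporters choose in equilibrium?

A representative exporter's profit is π_i = y_i(206.3 − 3Y) − 58y_i − y_i², with Y = y_i + Σ_{j≠i} y_j.
First-order condition: 148.3 − 8y_i − 3Σ_{j≠i} y_j = 0.
With identical exporters, set every y_j = y: then 148.3 − 8y − 12y = 0, i.e. y = 148.3/20 = 7.415.

7.415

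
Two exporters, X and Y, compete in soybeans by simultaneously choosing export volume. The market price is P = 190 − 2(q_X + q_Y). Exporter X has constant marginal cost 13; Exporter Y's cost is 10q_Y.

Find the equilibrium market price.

71

Exporter X's profit: π = q_X(190 − 2(q_X + q_Y)) − 13q_X.
∂π/∂q_X = 177 − 4q_X − 2q_Y = 0, so q_X = 44.25 − 0.5q_Y.
By the same steps for Y: q_Y = 45 − 0.5q_X.
Solving the two reaction functions simultaneously: (1 − (−0.5)(−0.5))q_X = 44.25 − 0.5·45, so 0.75q_X = 21.75 and q_X = 29.
Then q_Y = 45 − 0.5·29 = 30.5.
Equilibrium price: P = 190 − 2·59.5 = 71.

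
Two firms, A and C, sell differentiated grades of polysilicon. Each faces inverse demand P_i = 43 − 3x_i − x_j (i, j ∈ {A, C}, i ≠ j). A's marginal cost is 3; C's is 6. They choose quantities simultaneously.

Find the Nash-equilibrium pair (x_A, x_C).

5.8, 5.2

Firm A's profit: π = x_A(43 − 3x_A − x_C) − 3x_A.
∂π/∂x_A = 40 − 6x_A − x_C = 0 ⇒ x_A = 20/3 − (1/6)x_C.
Similarly x_C = 37/6 − (1/6)x_A.
Solving the two reaction functions simultaneously: (1 − (−1/6)(−1/6))x_A = 20/3 − (1/6)·(37/6), so (35/36)x_A = 203/36 and x_A = 5.8.
Then x_C = 37/6 − (1/6)·5.8 = 5.2.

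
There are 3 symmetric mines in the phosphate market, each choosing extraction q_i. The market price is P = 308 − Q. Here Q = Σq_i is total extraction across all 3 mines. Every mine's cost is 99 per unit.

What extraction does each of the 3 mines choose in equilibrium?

A representative mine's profit is π_i = q_i(308 − Q) − 99q_i, with Q = q_i + Σ_{j≠i} q_j.
First-order condition: 209 − 2q_i − Σ_{j≠i} q_j = 0.
Imposing symmetry (q_j = q for all j) turns Σ_{j≠i} q_j into 2q, so 209 = 4q and q = 52.25.

52.25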